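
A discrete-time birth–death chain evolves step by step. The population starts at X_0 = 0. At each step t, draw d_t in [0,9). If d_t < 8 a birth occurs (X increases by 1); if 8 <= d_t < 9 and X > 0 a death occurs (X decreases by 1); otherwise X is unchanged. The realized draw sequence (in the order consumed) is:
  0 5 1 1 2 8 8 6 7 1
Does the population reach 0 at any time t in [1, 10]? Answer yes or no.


t=0: X=0, d=0 → birth, X_1=1
t=1: X=1, d=5 → birth, X_2=2
t=2: X=2, d=1 → birth, X_3=3
t=3: X=3, d=1 → birth, X_4=4
t=4: X=4, d=2 → birth, X_5=5
t=5: X=5, d=8 → death, X_6=4
t=6: X=4, d=8 → death, X_7=3
t=7: X=3, d=6 → birth, X_8=4
t=8: X=4, d=7 → birth, X_9=5
t=9: X=5, d=1 → birth, X_10=6

no


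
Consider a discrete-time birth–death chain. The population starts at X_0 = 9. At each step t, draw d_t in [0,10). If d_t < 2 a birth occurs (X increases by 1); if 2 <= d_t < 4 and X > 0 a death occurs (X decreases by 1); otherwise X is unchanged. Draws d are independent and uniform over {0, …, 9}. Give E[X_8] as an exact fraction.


9

X can drop by at most 1 per step and X_0 = 9 > T = 8, so X_t >= 9 − t >= 1 > 0 for every t <= 8: the floor at 0 (the 'and X > 0' condition) never binds. Hence X_8 = X_0 + Σ_{t<8} Y_t with i.i.d. increments Y_t = y(d_t) ∈ {+1, −1, 0}.
Outcome values over d=0..9: [1, 1, -1, -1, 0, 0, 0, 0, 0, 0]
Σy = 0, Σy² = 4, M = 10
μ = 0/10 = 0,  σ² = 4/10 − (0)² = 2/5
E[X_8] = 9 + 8·(0) = 9


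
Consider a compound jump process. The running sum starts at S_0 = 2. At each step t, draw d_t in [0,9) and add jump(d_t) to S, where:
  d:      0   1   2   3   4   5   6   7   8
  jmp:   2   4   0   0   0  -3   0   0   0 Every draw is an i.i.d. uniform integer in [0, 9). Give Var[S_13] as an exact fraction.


364/9

Outcome values over d=0..8: [2, 4, 0, 0, 0, -3, 0, 0, 0]
Σy = 3, Σy² = 29, M = 9
μ = 3/9 = 1/3,  σ² = 29/9 − (1/3)² = 28/9
Independent increments: Var[S_13] = 13·σ² = 13·(28/9) = 364/9


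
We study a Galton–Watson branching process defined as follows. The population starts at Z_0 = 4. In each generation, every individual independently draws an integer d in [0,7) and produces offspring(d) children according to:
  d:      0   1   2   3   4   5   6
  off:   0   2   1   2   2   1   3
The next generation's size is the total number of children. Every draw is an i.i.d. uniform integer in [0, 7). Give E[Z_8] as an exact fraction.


857435524/5764801

Outcome values over d=0..6: [0, 2, 1, 2, 2, 1, 3]
Σy = 11, Σy² = 23, M = 7
μ = 11/7 = 11/7,  σ² = 23/7 − (11/7)² = 40/49
E[Z_0] = 4
E[Z_1] = 11/7·E[Z_0] = 44/7
E[Z_2] = 11/7·E[Z_1] = 484/49
E[Z_3] = 11/7·E[Z_2] = 5324/343
E[Z_4] = 11/7·E[Z_3] = 58564/2401
E[Z_5] = 11/7·E[Z_4] = 644204/16807
E[Z_6] = 11/7·E[Z_5] = 7086244/117649
E[Z_7] = 11/7·E[Z_6] = 77948684/823543
E[Z_8] = 11/7·E[Z_7] = 857435524/5764801


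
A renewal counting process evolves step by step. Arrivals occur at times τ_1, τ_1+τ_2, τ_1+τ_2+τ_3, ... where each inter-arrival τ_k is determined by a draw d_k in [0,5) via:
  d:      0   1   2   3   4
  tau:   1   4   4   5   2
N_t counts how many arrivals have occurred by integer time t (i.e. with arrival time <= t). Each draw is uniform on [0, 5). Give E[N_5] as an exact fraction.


4326/3125

Inter-arrival values over d=0..4: [1, 4, 4, 5, 2]
Each d has probability 1/5, so the pmf of τ is: f(1) = 1/5, f(2) = 1/5, f(4) = 2/5, f(5) = 1/5
Renewal equation for m(n) = E[N_n]: condition on τ_1 = k (if k <= n, one arrival plus a fresh copy on the remaining n−k steps): m(n) = F(n) + Σ_{k<=n} f(k)·m(n−k), where F(n) = P(τ <= n) and m(0) = 0
m(1) = F(1) = 1/5
m(2) = F(2) + f(1)·m(1) = 2/5 + 1/5·1/5 = 11/25
m(3) = F(3) + f(1)·m(2) + f(2)·m(1) = 2/5 + 1/5·11/25 + 1/5·1/5 = 66/125
m(4) = F(4) + f(1)·m(3) + f(2)·m(2) = 4/5 + 1/5·66/125 + 1/5·11/25 = 621/625
m(5) = F(5) + f(1)·m(4) + f(2)·m(3) + f(4)·m(1) = 1 + 1/5·621/625 + 1/5·66/125 + 2/5·1/5 = 4326/3125
E[N_5] = m(5) = 4326/3125


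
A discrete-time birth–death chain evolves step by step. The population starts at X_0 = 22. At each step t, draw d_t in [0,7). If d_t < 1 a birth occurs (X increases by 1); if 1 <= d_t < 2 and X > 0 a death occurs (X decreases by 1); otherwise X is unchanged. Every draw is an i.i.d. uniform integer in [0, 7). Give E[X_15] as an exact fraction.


22

X can drop by at most 1 per step and X_0 = 22 > T = 15, so X_t >= 22 − t >= 7 > 0 for every t <= 15: the floor at 0 (the 'and X > 0' condition) never binds. Hence X_15 = X_0 + Σ_{t<15} Y_t with i.i.d. increments Y_t = y(d_t) ∈ {+1, −1, 0}.
Outcome values over d=0..6: [1, -1, 0, 0, 0, 0, 0]
Σy = 0, Σy² = 2, M = 7
μ = 0/7 = 0,  σ² = 2/7 − (0)² = 2/7
E[X_15] = 22 + 15·(0) = 22


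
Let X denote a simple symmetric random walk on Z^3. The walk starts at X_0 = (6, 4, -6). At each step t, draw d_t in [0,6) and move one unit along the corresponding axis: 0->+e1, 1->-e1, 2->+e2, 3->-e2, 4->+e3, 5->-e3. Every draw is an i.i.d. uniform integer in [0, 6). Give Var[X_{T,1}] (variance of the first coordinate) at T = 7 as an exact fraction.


7/3

Outcome values over d=0..5: [1, -1, 0, 0, 0, 0]
Σy = 0, Σy² = 2, M = 6
μ = 0/6 = 0,  σ² = 2/6 − (0)² = 1/3
Independent increments: Var[X_7] = 7·σ² = 7·(1/3) = 7/3


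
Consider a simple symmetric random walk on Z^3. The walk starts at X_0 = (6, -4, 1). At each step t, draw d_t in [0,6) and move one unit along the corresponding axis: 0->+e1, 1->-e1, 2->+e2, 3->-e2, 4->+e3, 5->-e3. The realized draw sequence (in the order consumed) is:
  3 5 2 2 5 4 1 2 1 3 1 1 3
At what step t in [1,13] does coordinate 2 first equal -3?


t=0: X=(6, -4, 1), d=3 → -e2, X_1=(6, -5, 1)
t=1: X=(6, -5, 1), d=5 → -e3, X_2=(6, -5, 0)
t=2: X=(6, -5, 0), d=2 → +e2, X_3=(6, -4, 0)
t=3: X=(6, -4, 0), d=2 → +e2, X_4=(6, -3, 0)
t=4: X=(6, -3, 0), d=5 → -e3, X_5=(6, -3, -1)
t=5: X=(6, -3, -1), d=4 → +e3, X_6=(6, -3, 0)
t=6: X=(6, -3, 0), d=1 → -e1, X_7=(5, -3, 0)
t=7: X=(5, -3, 0), d=2 → +e2, X_8=(5, -2, 0)
t=8: X=(5, -2, 0), d=1 → -e1, X_9=(4, -2, 0)
t=9: X=(4, -2, 0), d=3 → -e2, X_10=(4, -3, 0)
t=10: X=(4, -3, 0), d=1 → -e1, X_11=(3, -3, 0)
t=11: X=(3, -3, 0), d=1 → -e1, X_12=(2, -3, 0)
t=12: X=(2, -3, 0), d=3 → -e2, X_13=(2, -4, 0)

4


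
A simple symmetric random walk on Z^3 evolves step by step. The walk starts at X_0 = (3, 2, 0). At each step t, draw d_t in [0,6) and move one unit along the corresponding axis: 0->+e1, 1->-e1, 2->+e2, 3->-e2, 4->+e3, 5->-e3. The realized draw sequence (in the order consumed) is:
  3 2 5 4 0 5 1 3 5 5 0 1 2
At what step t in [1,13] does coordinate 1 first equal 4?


5

t=0: X=(3, 2, 0), d=3 → -e2, X_1=(3, 1, 0)
t=1: X=(3, 1, 0), d=2 → +e2, X_2=(3, 2, 0)
t=2: X=(3, 2, 0), d=5 → -e3, X_3=(3, 2, -1)
t=3: X=(3, 2, -1), d=4 → +e3, X_4=(3, 2, 0)
t=4: X=(3, 2, 0), d=0 → +e1, X_5=(4, 2, 0)
t=5: X=(4, 2, 0), d=5 → -e3, X_6=(4, 2, -1)
t=6: X=(4, 2, -1), d=1 → -e1, X_7=(3, 2, -1)
t=7: X=(3, 2, -1), d=3 → -e2, X_8=(3, 1, -1)
t=8: X=(3, 1, -1), d=5 → -e3, X_9=(3, 1, -2)
t=9: X=(3, 1, -2), d=5 → -e3, X_10=(3, 1, -3)
t=10: X=(3, 1, -3), d=0 → +e1, X_11=(4, 1, -3)
t=11: X=(4, 1, -3), d=1 → -e1, X_12=(3, 1, -3)
t=12: X=(3, 1, -3), d=2 → +e2, X_13=(3, 2, -3)


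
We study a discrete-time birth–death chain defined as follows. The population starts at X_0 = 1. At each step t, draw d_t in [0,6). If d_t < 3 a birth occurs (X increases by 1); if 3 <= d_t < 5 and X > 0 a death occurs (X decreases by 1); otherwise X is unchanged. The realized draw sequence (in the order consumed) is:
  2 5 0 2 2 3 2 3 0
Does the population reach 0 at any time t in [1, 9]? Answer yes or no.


no

t=0: X=1, d=2 → birth, X_1=2
t=1: X=2, d=5 → hold, X_2=2
t=2: X=2, d=0 → birth, X_3=3
t=3: X=3, d=2 → birth, X_4=4
t=4: X=4, d=2 → birth, X_5=5
t=5: X=5, d=3 → death, X_6=4
t=6: X=4, d=2 → birth, X_7=5
t=7: X=5, d=3 → death, X_8=4
t=8: X=4, d=0 → birth, X_9=5


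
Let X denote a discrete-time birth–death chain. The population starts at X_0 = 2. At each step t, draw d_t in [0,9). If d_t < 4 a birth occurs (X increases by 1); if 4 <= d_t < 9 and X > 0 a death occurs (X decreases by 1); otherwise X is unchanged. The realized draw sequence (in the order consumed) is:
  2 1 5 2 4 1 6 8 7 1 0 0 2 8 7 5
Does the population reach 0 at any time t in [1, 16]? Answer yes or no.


no

t=0: X=2, d=2 → birth, X_1=3
t=1: X=3, d=1 → birth, X_2=4
t=2: X=4, d=5 → death, X_3=3
t=3: X=3, d=2 → birth, X_4=4
t=4: X=4, d=4 → death, X_5=3
t=5: X=3, d=1 → birth, X_6=4
t=6: X=4, d=6 → death, X_7=3
t=7: X=3, d=8 → death, X_8=2
t=8: X=2, d=7 → death, X_9=1
t=9: X=1, d=1 → birth, X_10=2
t=10: X=2, d=0 → birth, X_11=3
t=11: X=3, d=0 → birth, X_12=4
t=12: X=4, d=2 → birth, X_13=5
t=13: X=5, d=8 → death, X_14=4
t=14: X=4, d=7 → death, X_15=3
t=15: X=3, d=5 → death, X_16=2


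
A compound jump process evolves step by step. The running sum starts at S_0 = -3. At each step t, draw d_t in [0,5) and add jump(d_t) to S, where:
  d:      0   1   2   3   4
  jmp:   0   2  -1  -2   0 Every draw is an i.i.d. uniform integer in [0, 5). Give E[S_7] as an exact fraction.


Outcome values over d=0..4: [0, 2, -1, -2, 0]
Σy = -1, Σy² = 9, M = 5
μ = -1/5 = -1/5,  σ² = 9/5 − (-1/5)² = 44/25
E[S_7] = -3 + 7·(-1/5) = -22/5

-22/5


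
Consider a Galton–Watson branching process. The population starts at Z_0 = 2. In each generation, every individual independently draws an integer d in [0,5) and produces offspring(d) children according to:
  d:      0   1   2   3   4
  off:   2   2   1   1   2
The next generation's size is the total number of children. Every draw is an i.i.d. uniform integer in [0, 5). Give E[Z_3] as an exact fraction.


1024/125

Outcome values over d=0..4: [2, 2, 1, 1, 2]
Σy = 8, Σy² = 14, M = 5
μ = 8/5 = 8/5,  σ² = 14/5 − (8/5)² = 6/25
E[Z_0] = 2
E[Z_1] = 8/5·E[Z_0] = 16/5
E[Z_2] = 8/5·E[Z_1] = 128/25
E[Z_3] = 8/5·E[Z_2] = 1024/125


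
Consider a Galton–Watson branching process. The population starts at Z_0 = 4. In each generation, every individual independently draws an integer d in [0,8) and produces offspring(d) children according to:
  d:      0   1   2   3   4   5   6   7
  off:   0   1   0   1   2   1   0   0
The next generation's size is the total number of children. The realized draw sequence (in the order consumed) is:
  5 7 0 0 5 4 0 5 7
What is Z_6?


0

gen 0: Z_0=4, draws=[5, 7, 0, 0], offspring=[1, 0, 0, 0], Z_1=1
gen 1: Z_1=1, draws=[5], offspring=[1], Z_2=1
gen 2: Z_2=1, draws=[4], offspring=[2], Z_3=2
gen 3: Z_3=2, draws=[0, 5], offspring=[0, 1], Z_4=1
gen 4: Z_4=1, draws=[7], offspring=[0], Z_5=0
gen 5: Z_5=0, draws=[], offspring=[], Z_6=0


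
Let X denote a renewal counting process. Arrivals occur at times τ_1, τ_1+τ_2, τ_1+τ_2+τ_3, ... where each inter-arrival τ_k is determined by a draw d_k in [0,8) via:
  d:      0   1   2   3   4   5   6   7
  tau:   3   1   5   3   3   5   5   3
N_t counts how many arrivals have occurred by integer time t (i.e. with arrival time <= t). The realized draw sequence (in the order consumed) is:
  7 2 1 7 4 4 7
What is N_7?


1

draw d_1=7: τ_1=3, arrival time A_1=3
draw d_2=2: τ_2=5, arrival time A_2=8
draw d_3=1: τ_3=1, arrival time A_3=9
draw d_4=7: τ_4=3, arrival time A_4=12
draw d_5=4: τ_5=3, arrival time A_5=15
draw d_6=4: τ_6=3, arrival time A_6=18
draw d_7=7: τ_7=3, arrival time A_7=21
N_t over t=0..7: 0:0 1:0 2:0 3:1 4:1 5:1 6:1 7:1


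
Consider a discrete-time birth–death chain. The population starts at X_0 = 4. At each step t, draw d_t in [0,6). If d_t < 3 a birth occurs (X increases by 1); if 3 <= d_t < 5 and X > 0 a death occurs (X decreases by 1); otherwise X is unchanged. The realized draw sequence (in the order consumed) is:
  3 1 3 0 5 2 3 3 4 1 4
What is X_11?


2

t=0: X=4, d=3 → death, X_1=3
t=1: X=3, d=1 → birth, X_2=4
t=2: X=4, d=3 → death, X_3=3
t=3: X=3, d=0 → birth, X_4=4
t=4: X=4, d=5 → hold, X_5=4
t=5: X=4, d=2 → birth, X_6=5
t=6: X=5, d=3 → death, X_7=4
t=7: X=4, d=3 → death, X_8=3
t=8: X=3, d=4 → death, X_9=2
t=9: X=2, d=1 → birth, X_10=3
t=10: X=3, d=4 → death, X_11=2


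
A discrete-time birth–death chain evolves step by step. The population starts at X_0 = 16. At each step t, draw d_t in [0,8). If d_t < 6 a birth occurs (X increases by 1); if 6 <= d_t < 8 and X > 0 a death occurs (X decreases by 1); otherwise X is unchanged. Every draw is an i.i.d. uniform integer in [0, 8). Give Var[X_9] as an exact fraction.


X can drop by at most 1 per step and X_0 = 16 > T = 9, so X_t >= 16 − t >= 7 > 0 for every t <= 9: the floor at 0 (the 'and X > 0' condition) never binds. Hence X_9 = X_0 + Σ_{t<9} Y_t with i.i.d. increments Y_t = y(d_t) ∈ {+1, −1, 0}.
Outcome values over d=0..7: [1, 1, 1, 1, 1, 1, -1, -1]
Σy = 4, Σy² = 8, M = 8
μ = 4/8 = 1/2,  σ² = 8/8 − (1/2)² = 3/4
Independent increments: Var[X_9] = 9·σ² = 9·(3/4) = 27/4

27/4


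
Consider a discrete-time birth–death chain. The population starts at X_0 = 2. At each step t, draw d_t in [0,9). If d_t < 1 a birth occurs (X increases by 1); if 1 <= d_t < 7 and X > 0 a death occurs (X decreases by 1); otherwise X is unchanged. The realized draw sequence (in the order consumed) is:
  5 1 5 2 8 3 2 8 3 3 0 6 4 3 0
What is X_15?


1

t=0: X=2, d=5 → death, X_1=1
t=1: X=1, d=1 → death, X_2=0
t=2: X=0, d=5 → hold, X_3=0
t=3: X=0, d=2 → hold, X_4=0
t=4: X=0, d=8 → hold, X_5=0
t=5: X=0, d=3 → hold, X_6=0
t=6: X=0, d=2 → hold, X_7=0
t=7: X=0, d=8 → hold, X_8=0
t=8: X=0, d=3 → hold, X_9=0
t=9: X=0, d=3 → hold, X_10=0
t=10: X=0, d=0 → birth, X_11=1
t=11: X=1, d=6 → death, X_12=0
t=12: X=0, d=4 → hold, X_13=0
t=13: X=0, d=3 → hold, X_14=0
t=14: X=0, d=0 → birth, X_15=1


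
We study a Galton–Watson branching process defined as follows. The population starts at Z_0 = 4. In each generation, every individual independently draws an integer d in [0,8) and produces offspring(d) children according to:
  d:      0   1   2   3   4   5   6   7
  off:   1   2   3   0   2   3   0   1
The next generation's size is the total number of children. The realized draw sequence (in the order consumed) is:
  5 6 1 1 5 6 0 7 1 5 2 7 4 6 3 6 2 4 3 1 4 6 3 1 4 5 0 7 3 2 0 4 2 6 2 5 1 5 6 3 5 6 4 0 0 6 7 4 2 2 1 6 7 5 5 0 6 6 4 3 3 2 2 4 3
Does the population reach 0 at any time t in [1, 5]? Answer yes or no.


gen 0: Z_0=4, draws=[5, 6, 1, 1], offspring=[3, 0, 2, 2], Z_1=7
gen 1: Z_1=7, draws=[5, 6, 0, 7, 1, 5, 2], offspring=[3, 0, 1, 1, 2, 3, 3], Z_2=13
gen 2: Z_2=13, draws=[7, 4, 6, 3, 6, 2, 4, 3, 1, 4, 6, 3, 1], offspring=[1, 2, 0, 0, 0, 3, 2, 0, 2, 2, 0, 0, 2], Z_3=14
gen 3: Z_3=14, draws=[4, 5, 0, 7, 3, 2, 0, 4, 2, 6, 2, 5, 1, 5], offspring=[2, 3, 1, 1, 0, 3, 1, 2, 3, 0, 3, 3, 2, 3], Z_4=27
gen 4: Z_4=27, draws=[6, 3, 5, 6, 4, 0, 0, 6, 7, 4, 2, 2, 1, 6, 7, 5, 5, 0, 6, 6, 4, 3, 3, 2, 2, 4, 3], offspring=[0, 0, 3, 0, 2, 1, 1, 0, 1, 2, 3, 3, 2, 0, 1, 3, 3, 1, 0, 0, 2, 0, 0, 3, 3, 2, 0], Z_5=36

no


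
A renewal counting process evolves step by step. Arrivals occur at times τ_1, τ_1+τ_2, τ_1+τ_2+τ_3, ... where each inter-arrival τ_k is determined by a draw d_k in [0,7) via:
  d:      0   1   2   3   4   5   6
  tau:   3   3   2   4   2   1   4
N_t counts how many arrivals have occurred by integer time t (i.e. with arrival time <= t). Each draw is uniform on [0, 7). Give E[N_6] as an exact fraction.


230182/117649

Inter-arrival values over d=0..6: [3, 3, 2, 4, 2, 1, 4]
Each d has probability 1/7, so the pmf of τ is: f(1) = 1/7, f(2) = 2/7, f(3) = 2/7, f(4) = 2/7
Renewal equation for m(n) = E[N_n]: condition on τ_1 = k (if k <= n, one arrival plus a fresh copy on the remaining n−k steps): m(n) = F(n) + Σ_{k<=n} f(k)·m(n−k), where F(n) = P(τ <= n) and m(0) = 0
m(1) = F(1) = 1/7
m(2) = F(2) + f(1)·m(1) = 3/7 + 1/7·1/7 = 22/49
m(3) = F(3) + f(1)·m(2) + f(2)·m(1) = 5/7 + 1/7·22/49 + 2/7·1/7 = 281/343
m(4) = F(4) + f(1)·m(3) + f(2)·m(2) + f(3)·m(1) = 1 + 1/7·281/343 + 2/7·22/49 + 2/7·1/7 = 3088/2401
m(5) = F(5) + f(1)·m(4) + f(2)·m(3) + f(3)·m(2) + f(4)·m(1) = 1 + 1/7·3088/2401 + 2/7·281/343 + 2/7·22/49 + 2/7·1/7 = 26671/16807
m(6) = F(6) + f(1)·m(5) + f(2)·m(4) + f(3)·m(3) + f(4)·m(2) = 1 + 1/7·26671/16807 + 2/7·3088/2401 + 2/7·281/343 + 2/7·22/49 = 230182/117649
E[N_6] = m(6) = 230182/117649


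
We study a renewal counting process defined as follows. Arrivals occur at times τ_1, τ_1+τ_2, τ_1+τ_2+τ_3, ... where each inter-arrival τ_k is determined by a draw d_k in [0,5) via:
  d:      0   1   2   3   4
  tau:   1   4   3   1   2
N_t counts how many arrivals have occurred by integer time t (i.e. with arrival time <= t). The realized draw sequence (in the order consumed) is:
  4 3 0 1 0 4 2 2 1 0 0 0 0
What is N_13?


draw d_1=4: τ_1=2, arrival time A_1=2
draw d_2=3: τ_2=1, arrival time A_2=3
draw d_3=0: τ_3=1, arrival time A_3=4
draw d_4=1: τ_4=4, arrival time A_4=8
draw d_5=0: τ_5=1, arrival time A_5=9
draw d_6=4: τ_6=2, arrival time A_6=11
draw d_7=2: τ_7=3, arrival time A_7=14
draw d_8=2: τ_8=3, arrival time A_8=17
draw d_9=1: τ_9=4, arrival time A_9=21
draw d_10=0: τ_10=1, arrival time A_10=22
draw d_11=0: τ_11=1, arrival time A_11=23
draw d_12=0: τ_12=1, arrival time A_12=24
draw d_13=0: τ_13=1, arrival time A_13=25
N_t over t=0..13: 0:0 1:0 2:1 3:2 4:3 5:3 6:3 7:3 8:4 9:5 10:5 11:6 12:6 13:6

6


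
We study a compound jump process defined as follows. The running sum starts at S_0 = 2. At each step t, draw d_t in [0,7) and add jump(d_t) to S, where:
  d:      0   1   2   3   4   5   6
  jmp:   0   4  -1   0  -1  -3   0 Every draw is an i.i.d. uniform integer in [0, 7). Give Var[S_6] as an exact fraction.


1128/49

Outcome values over d=0..6: [0, 4, -1, 0, -1, -3, 0]
Σy = -1, Σy² = 27, M = 7
μ = -1/7 = -1/7,  σ² = 27/7 − (-1/7)² = 188/49
Independent increments: Var[S_6] = 6·σ² = 6·(188/49) = 1128/49


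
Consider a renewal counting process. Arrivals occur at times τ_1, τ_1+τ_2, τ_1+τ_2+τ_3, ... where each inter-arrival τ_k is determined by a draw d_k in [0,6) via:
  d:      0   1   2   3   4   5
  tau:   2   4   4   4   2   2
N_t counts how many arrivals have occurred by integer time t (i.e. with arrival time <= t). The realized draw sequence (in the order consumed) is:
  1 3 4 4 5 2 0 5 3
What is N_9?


2

draw d_1=1: τ_1=4, arrival time A_1=4
draw d_2=3: τ_2=4, arrival time A_2=8
draw d_3=4: τ_3=2, arrival time A_3=10
draw d_4=4: τ_4=2, arrival time A_4=12
draw d_5=5: τ_5=2, arrival time A_5=14
draw d_6=2: τ_6=4, arrival time A_6=18
draw d_7=0: τ_7=2, arrival time A_7=20
draw d_8=5: τ_8=2, arrival time A_8=22
draw d_9=3: τ_9=4, arrival time A_9=26
N_t over t=0..9: 0:0 1:0 2:0 3:0 4:1 5:1 6:1 7:1 8:2 9:2


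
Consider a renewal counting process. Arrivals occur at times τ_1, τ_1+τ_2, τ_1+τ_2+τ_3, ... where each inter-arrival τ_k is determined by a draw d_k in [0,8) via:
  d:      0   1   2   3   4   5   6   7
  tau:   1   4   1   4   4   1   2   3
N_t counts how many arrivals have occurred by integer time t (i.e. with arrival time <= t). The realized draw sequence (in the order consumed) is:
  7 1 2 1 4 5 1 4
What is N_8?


3

draw d_1=7: τ_1=3, arrival time A_1=3
draw d_2=1: τ_2=4, arrival time A_2=7
draw d_3=2: τ_3=1, arrival time A_3=8
draw d_4=1: τ_4=4, arrival time A_4=12
draw d_5=4: τ_5=4, arrival time A_5=16
draw d_6=5: τ_6=1, arrival time A_6=17
draw d_7=1: τ_7=4, arrival time A_7=21
draw d_8=4: τ_8=4, arrival time A_8=25
N_t over t=0..8: 0:0 1:0 2:0 3:1 4:1 5:1 6:1 7:2 8:3


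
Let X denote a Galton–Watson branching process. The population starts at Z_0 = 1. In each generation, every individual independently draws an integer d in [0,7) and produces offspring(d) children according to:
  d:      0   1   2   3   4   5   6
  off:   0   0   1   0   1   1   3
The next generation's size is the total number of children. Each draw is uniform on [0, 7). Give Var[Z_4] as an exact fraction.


11456640/5764801

Outcome values over d=0..6: [0, 0, 1, 0, 1, 1, 3]
Σy = 6, Σy² = 12, M = 7
μ = 6/7 = 6/7,  σ² = 12/7 − (6/7)² = 48/49
V_0 = 0, E_0 = 1
V_1 = 48/49·E_0 + (6/7)²·V_0 = 48/49;  E_1 = 6/7
V_2 = 48/49·E_1 + (6/7)²·V_1 = 3744/2401;  E_2 = 36/49
V_3 = 48/49·E_2 + (6/7)²·V_2 = 219456/117649;  E_3 = 216/343
V_4 = 48/49·E_3 + (6/7)²·V_3 = 11456640/5764801;  E_4 = 1296/2401


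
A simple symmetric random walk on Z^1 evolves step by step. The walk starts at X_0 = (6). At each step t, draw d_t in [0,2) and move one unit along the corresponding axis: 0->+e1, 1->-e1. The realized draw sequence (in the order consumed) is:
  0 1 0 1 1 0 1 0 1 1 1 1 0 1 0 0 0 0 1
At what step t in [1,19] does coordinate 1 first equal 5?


t=0: X=(6), d=0 → +e1, X_1=(7)
t=1: X=(7), d=1 → -e1, X_2=(6)
t=2: X=(6), d=0 → +e1, X_3=(7)
t=3: X=(7), d=1 → -e1, X_4=(6)
t=4: X=(6), d=1 → -e1, X_5=(5)
t=5: X=(5), d=0 → +e1, X_6=(6)
t=6: X=(6), d=1 → -e1, X_7=(5)
t=7: X=(5), d=0 → +e1, X_8=(6)
t=8: X=(6), d=1 → -e1, X_9=(5)
t=9: X=(5), d=1 → -e1, X_10=(4)
t=10: X=(4), d=1 → -e1, X_11=(3)
t=11: X=(3), d=1 → -e1, X_12=(2)
t=12: X=(2), d=0 → +e1, X_13=(3)
t=13: X=(3), d=1 → -e1, X_14=(2)
t=14: X=(2), d=0 → +e1, X_15=(3)
t=15: X=(3), d=0 → +e1, X_16=(4)
t=16: X=(4), d=0 → +e1, X_17=(5)
t=17: X=(5), d=0 → +e1, X_18=(6)
t=18: X=(6), d=1 → -e1, X_19=(5)

5


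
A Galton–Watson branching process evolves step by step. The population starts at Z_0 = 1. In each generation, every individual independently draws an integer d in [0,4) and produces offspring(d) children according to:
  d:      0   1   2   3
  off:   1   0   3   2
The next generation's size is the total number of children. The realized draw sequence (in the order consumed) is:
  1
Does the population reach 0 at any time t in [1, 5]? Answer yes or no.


yes

gen 0: Z_0=1, draws=[1], offspring=[0], Z_1=0
gen 1: Z_1=0, draws=[], offspring=[], Z_2=0
gen 2: Z_2=0, draws=[], offspring=[], Z_3=0
gen 3: Z_3=0, draws=[], offspring=[], Z_4=0
gen 4: Z_4=0, draws=[], offspring=[], Z_5=0


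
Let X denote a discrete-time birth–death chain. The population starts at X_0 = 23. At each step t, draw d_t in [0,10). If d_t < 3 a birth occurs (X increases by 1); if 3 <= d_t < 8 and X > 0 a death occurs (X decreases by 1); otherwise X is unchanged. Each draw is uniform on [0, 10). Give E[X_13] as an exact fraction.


102/5

X can drop by at most 1 per step and X_0 = 23 > T = 13, so X_t >= 23 − t >= 10 > 0 for every t <= 13: the floor at 0 (the 'and X > 0' condition) never binds. Hence X_13 = X_0 + Σ_{t<13} Y_t with i.i.d. increments Y_t = y(d_t) ∈ {+1, −1, 0}.
Outcome values over d=0..9: [1, 1, 1, -1, -1, -1, -1, -1, 0, 0]
Σy = -2, Σy² = 8, M = 10
μ = -2/10 = -1/5,  σ² = 8/10 − (-1/5)² = 19/25
E[X_13] = 23 + 13·(-1/5) = 102/5


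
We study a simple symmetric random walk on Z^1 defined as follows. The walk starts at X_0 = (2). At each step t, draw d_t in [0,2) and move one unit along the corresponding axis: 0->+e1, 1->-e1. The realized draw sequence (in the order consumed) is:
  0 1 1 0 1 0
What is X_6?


(2)

t=0: X=(2), d=0 → +e1, X_1=(3)
t=1: X=(3), d=1 → -e1, X_2=(2)
t=2: X=(2), d=1 → -e1, X_3=(1)
t=3: X=(1), d=0 → +e1, X_4=(2)
t=4: X=(2), d=1 → -e1, X_5=(1)
t=5: X=(1), d=0 → +e1, X_6=(2)


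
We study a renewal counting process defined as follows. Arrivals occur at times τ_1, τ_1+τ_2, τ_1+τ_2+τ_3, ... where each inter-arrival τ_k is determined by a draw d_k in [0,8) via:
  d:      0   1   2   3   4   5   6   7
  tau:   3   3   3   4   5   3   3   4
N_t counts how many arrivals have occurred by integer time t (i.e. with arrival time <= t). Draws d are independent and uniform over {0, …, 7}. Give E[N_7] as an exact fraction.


109/64

Inter-arrival values over d=0..7: [3, 3, 3, 4, 5, 3, 3, 4]
Each d has probability 1/8, so the pmf of τ is: f(3) = 5/8, f(4) = 1/4, f(5) = 1/8
Renewal equation for m(n) = E[N_n]: condition on τ_1 = k (if k <= n, one arrival plus a fresh copy on the remaining n−k steps): m(n) = F(n) + Σ_{k<=n} f(k)·m(n−k), where F(n) = P(τ <= n) and m(0) = 0
m(1) = F(1) = 0
m(2) = F(2) = 0
m(3) = F(3) = 5/8
m(4) = F(4) = 7/8
m(5) = F(5) = 1
m(6) = F(6) + f(3)·m(3) = 1 + 5/8·5/8 = 89/64
m(7) = F(7) + f(3)·m(4) + f(4)·m(3) = 1 + 5/8·7/8 + 1/4·5/8 = 109/64
E[N_7] = m(7) = 109/64


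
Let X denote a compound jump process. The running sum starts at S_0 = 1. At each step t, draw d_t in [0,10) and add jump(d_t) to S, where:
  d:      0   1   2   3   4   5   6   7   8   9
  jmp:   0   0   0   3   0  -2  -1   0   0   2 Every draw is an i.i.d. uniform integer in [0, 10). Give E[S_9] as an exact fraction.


Outcome values over d=0..9: [0, 0, 0, 3, 0, -2, -1, 0, 0, 2]
Σy = 2, Σy² = 18, M = 10
μ = 2/10 = 1/5,  σ² = 18/10 − (1/5)² = 44/25
E[S_9] = 1 + 9·(1/5) = 14/5

14/5


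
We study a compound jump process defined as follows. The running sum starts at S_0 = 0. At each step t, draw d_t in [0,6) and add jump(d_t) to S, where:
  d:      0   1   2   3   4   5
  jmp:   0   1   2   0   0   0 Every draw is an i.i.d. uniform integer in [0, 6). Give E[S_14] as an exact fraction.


Outcome values over d=0..5: [0, 1, 2, 0, 0, 0]
Σy = 3, Σy² = 5, M = 6
μ = 3/6 = 1/2,  σ² = 5/6 − (1/2)² = 7/12
E[S_14] = 0 + 14·(1/2) = 7

7


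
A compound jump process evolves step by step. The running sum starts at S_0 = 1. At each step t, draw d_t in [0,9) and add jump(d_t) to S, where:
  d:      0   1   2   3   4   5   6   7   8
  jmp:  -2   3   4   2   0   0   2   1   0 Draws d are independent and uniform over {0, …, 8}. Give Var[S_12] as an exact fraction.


Outcome values over d=0..8: [-2, 3, 4, 2, 0, 0, 2, 1, 0]
Σy = 10, Σy² = 38, M = 9
μ = 10/9 = 10/9,  σ² = 38/9 − (10/9)² = 242/81
Independent increments: Var[S_12] = 12·σ² = 12·(242/81) = 968/27

968/27


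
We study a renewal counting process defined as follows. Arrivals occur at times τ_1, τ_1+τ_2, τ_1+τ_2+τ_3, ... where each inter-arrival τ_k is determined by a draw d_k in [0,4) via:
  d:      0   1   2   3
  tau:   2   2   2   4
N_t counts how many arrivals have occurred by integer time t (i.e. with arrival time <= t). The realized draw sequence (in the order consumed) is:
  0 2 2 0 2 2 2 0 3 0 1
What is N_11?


draw d_1=0: τ_1=2, arrival time A_1=2
draw d_2=2: τ_2=2, arrival time A_2=4
draw d_3=2: τ_3=2, arrival time A_3=6
draw d_4=0: τ_4=2, arrival time A_4=8
draw d_5=2: τ_5=2, arrival time A_5=10
draw d_6=2: τ_6=2, arrival time A_6=12
draw d_7=2: τ_7=2, arrival time A_7=14
draw d_8=0: τ_8=2, arrival time A_8=16
draw d_9=3: τ_9=4, arrival time A_9=20
draw d_10=0: τ_10=2, arrival time A_10=22
draw d_11=1: τ_11=2, arrival time A_11=24
N_t over t=0..11: 0:0 1:0 2:1 3:1 4:2 5:2 6:3 7:3 8:4 9:4 10:5 11:5

5


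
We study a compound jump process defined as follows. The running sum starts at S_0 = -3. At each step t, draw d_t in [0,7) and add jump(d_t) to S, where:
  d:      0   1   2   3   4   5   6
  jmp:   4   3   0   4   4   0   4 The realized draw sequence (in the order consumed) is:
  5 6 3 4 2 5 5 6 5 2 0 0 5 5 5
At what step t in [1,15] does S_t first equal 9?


t=0: S=-3, d=5, jump=0, S_1=-3
t=1: S=-3, d=6, jump=4, S_2=1
t=2: S=1, d=3, jump=4, S_3=5
t=3: S=5, d=4, jump=4, S_4=9
t=4: S=9, d=2, jump=0, S_5=9
t=5: S=9, d=5, jump=0, S_6=9
t=6: S=9, d=5, jump=0, S_7=9
t=7: S=9, d=6, jump=4, S_8=13
t=8: S=13, d=5, jump=0, S_9=13
t=9: S=13, d=2, jump=0, S_10=13
t=10: S=13, d=0, jump=4, S_11=17
t=11: S=17, d=0, jump=4, S_12=21
t=12: S=21, d=5, jump=0, S_13=21
t=13: S=21, d=5, jump=0, S_14=21
t=14: S=21, d=5, jump=0, S_15=21

4


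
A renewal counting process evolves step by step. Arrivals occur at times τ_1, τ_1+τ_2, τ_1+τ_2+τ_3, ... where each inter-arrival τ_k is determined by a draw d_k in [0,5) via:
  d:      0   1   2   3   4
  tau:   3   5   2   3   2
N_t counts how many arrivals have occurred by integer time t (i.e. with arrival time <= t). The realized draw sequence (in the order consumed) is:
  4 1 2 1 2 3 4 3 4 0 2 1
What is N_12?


draw d_1=4: τ_1=2, arrival time A_1=2
draw d_2=1: τ_2=5, arrival time A_2=7
draw d_3=2: τ_3=2, arrival time A_3=9
draw d_4=1: τ_4=5, arrival time A_4=14
draw d_5=2: τ_5=2, arrival time A_5=16
draw d_6=3: τ_6=3, arrival time A_6=19
draw d_7=4: τ_7=2, arrival time A_7=21
draw d_8=3: τ_8=3, arrival time A_8=24
draw d_9=4: τ_9=2, arrival time A_9=26
draw d_10=0: τ_10=3, arrival time A_10=29
draw d_11=2: τ_11=2, arrival time A_11=31
draw d_12=1: τ_12=5, arrival time A_12=36
N_t over t=0..12: 0:0 1:0 2:1 3:1 4:1 5:1 6:1 7:2 8:2 9:3 10:3 11:3 12:3

3


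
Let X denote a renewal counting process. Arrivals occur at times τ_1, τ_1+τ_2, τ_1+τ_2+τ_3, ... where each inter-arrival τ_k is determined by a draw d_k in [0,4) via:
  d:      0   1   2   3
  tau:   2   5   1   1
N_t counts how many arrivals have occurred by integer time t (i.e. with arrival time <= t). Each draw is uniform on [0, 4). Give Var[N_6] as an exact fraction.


6959/4096

Inter-arrival values over d=0..3: [2, 5, 1, 1]
Each d has probability 1/4, so the pmf of τ is: f(1) = 1/2, f(2) = 1/4, f(5) = 1/4
Let p_n(j) = P(N_n = j), with p_0 = [1]. Condition on τ_1: p_n(0) = P(τ > n), and for j >= 1, p_n(j) = Σ_{k<=n} f(k)·p_{n−k}(j−1)
p_1 = [1/2, 1/2]  (j = 0..1)
p_2 = [1/4, 1/2, 1/4]  (j = 0..2)
p_3 = [1/4, 1/4, 3/8, 1/8]  (j = 0..3)
p_4 = [1/4, 3/16, 1/4, 1/4, 1/16]  (j = 0..4)
p_5 = [0, 7/16, 5/32, 7/32, 5/32, 1/32]  (j = 0..5)
p_6 = [0, 3/16, 25/64, 9/64, 11/64, 3/32, 1/64]  (j = 0..6)
E[N_6] = Σ j·p_6(j) = 169/64;  E[N_6²] = Σ j²·p_6(j) = 555/64
Var[N_6] = 555/64 − (169/64)² = 6959/4096


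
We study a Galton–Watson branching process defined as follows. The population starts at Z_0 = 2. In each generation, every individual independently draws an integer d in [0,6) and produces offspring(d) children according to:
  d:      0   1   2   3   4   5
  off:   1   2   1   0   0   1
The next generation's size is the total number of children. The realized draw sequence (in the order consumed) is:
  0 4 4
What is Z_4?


0

gen 0: Z_0=2, draws=[0, 4], offspring=[1, 0], Z_1=1
gen 1: Z_1=1, draws=[4], offspring=[0], Z_2=0
gen 2: Z_2=0, draws=[], offspring=[], Z_3=0
gen 3: Z_3=0, draws=[], offspring=[], Z_4=0


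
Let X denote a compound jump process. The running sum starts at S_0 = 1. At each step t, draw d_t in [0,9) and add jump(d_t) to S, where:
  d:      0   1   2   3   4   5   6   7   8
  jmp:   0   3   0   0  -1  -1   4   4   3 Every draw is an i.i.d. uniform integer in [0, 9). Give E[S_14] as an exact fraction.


59/3

Outcome values over d=0..8: [0, 3, 0, 0, -1, -1, 4, 4, 3]
Σy = 12, Σy² = 52, M = 9
μ = 12/9 = 4/3,  σ² = 52/9 − (4/3)² = 4
E[S_14] = 1 + 14·(4/3) = 59/3


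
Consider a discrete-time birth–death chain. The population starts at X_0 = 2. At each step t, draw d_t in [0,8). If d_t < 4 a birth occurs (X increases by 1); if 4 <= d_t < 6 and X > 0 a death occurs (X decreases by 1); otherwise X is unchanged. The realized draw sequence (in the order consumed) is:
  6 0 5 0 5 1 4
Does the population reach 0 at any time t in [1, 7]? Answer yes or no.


t=0: X=2, d=6 → hold, X_1=2
t=1: X=2, d=0 → birth, X_2=3
t=2: X=3, d=5 → death, X_3=2
t=3: X=2, d=0 → birth, X_4=3
t=4: X=3, d=5 → death, X_5=2
t=5: X=2, d=1 → birth, X_6=3
t=6: X=3, d=4 → death, X_7=2

no


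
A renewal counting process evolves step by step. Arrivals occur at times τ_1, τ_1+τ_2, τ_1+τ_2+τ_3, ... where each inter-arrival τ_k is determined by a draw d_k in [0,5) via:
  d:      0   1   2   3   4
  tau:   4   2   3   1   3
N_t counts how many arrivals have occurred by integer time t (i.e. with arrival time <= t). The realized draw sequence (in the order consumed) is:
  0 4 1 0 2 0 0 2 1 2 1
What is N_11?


draw d_1=0: τ_1=4, arrival time A_1=4
draw d_2=4: τ_2=3, arrival time A_2=7
draw d_3=1: τ_3=2, arrival time A_3=9
draw d_4=0: τ_4=4, arrival time A_4=13
draw d_5=2: τ_5=3, arrival time A_5=16
draw d_6=0: τ_6=4, arrival time A_6=20
draw d_7=0: τ_7=4, arrival time A_7=24
draw d_8=2: τ_8=3, arrival time A_8=27
draw d_9=1: τ_9=2, arrival time A_9=29
draw d_10=2: τ_10=3, arrival time A_10=32
draw d_11=1: τ_11=2, arrival time A_11=34
N_t over t=0..11: 0:0 1:0 2:0 3:0 4:1 5:1 6:1 7:2 8:2 9:3 10:3 11:3

3


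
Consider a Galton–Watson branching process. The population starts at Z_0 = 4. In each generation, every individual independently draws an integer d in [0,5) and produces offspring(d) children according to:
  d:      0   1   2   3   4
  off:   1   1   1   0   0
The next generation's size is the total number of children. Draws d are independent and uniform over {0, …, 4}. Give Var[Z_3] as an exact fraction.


10584/15625

Outcome values over d=0..4: [1, 1, 1, 0, 0]
Σy = 3, Σy² = 3, M = 5
μ = 3/5 = 3/5,  σ² = 3/5 − (3/5)² = 6/25
V_0 = 0, E_0 = 4
V_1 = 6/25·E_0 + (3/5)²·V_0 = 24/25;  E_1 = 12/5
V_2 = 6/25·E_1 + (3/5)²·V_1 = 576/625;  E_2 = 36/25
V_3 = 6/25·E_2 + (3/5)²·V_2 = 10584/15625;  E_3 = 108/125


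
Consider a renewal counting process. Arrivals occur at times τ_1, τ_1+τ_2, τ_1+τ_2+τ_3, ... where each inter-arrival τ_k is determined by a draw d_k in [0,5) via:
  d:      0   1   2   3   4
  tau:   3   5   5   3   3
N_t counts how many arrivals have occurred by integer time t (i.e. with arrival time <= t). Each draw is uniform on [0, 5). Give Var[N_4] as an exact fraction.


Inter-arrival values over d=0..4: [3, 5, 5, 3, 3]
Each d has probability 1/5, so the pmf of τ is: f(3) = 3/5, f(5) = 2/5
Let p_n(j) = P(N_n = j), with p_0 = [1]. Condition on τ_1: p_n(0) = P(τ > n), and for j >= 1, p_n(j) = Σ_{k<=n} f(k)·p_{n−k}(j−1)
p_1 = [1]  (j = 0)
p_2 = [1]  (j = 0)
p_3 = [2/5, 3/5]  (j = 0..1)
p_4 = [2/5, 3/5]  (j = 0..1)
E[N_4] = Σ j·p_4(j) = 3/5;  E[N_4²] = Σ j²·p_4(j) = 3/5
Var[N_4] = 3/5 − (3/5)² = 6/25

6/25


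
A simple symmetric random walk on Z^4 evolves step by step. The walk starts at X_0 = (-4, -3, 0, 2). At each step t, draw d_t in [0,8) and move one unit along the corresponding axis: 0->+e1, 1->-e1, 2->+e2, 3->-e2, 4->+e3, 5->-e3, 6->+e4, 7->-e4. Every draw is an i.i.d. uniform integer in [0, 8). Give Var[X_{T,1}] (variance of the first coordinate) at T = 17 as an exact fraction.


17/4

Outcome values over d=0..7: [1, -1, 0, 0, 0, 0, 0, 0]
Σy = 0, Σy² = 2, M = 8
μ = 0/8 = 0,  σ² = 2/8 − (0)² = 1/4
Independent increments: Var[X_17] = 17·σ² = 17·(1/4) = 17/4


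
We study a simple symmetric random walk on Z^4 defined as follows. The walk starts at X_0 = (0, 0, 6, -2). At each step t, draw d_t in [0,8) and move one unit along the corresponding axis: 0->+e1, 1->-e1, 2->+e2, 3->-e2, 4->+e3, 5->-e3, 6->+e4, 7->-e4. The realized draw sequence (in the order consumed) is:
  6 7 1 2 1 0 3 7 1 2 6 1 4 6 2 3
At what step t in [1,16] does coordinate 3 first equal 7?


t=0: X=(0, 0, 6, -2), d=6 → +e4, X_1=(0, 0, 6, -1)
t=1: X=(0, 0, 6, -1), d=7 → -e4, X_2=(0, 0, 6, -2)
t=2: X=(0, 0, 6, -2), d=1 → -e1, X_3=(-1, 0, 6, -2)
t=3: X=(-1, 0, 6, -2), d=2 → +e2, X_4=(-1, 1, 6, -2)
t=4: X=(-1, 1, 6, -2), d=1 → -e1, X_5=(-2, 1, 6, -2)
t=5: X=(-2, 1, 6, -2), d=0 → +e1, X_6=(-1, 1, 6, -2)
t=6: X=(-1, 1, 6, -2), d=3 → -e2, X_7=(-1, 0, 6, -2)
t=7: X=(-1, 0, 6, -2), d=7 → -e4, X_8=(-1, 0, 6, -3)
t=8: X=(-1, 0, 6, -3), d=1 → -e1, X_9=(-2, 0, 6, -3)
t=9: X=(-2, 0, 6, -3), d=2 → +e2, X_10=(-2, 1, 6, -3)
t=10: X=(-2, 1, 6, -3), d=6 → +e4, X_11=(-2, 1, 6, -2)
t=11: X=(-2, 1, 6, -2), d=1 → -e1, X_12=(-3, 1, 6, -2)
t=12: X=(-3, 1, 6, -2), d=4 → +e3, X_13=(-3, 1, 7, -2)
t=13: X=(-3, 1, 7, -2), d=6 → +e4, X_14=(-3, 1, 7, -1)
t=14: X=(-3, 1, 7, -1), d=2 → +e2, X_15=(-3, 2, 7, -1)
t=15: X=(-3, 2, 7, -1), d=3 → -e2, X_16=(-3, 1, 7, -1)

13


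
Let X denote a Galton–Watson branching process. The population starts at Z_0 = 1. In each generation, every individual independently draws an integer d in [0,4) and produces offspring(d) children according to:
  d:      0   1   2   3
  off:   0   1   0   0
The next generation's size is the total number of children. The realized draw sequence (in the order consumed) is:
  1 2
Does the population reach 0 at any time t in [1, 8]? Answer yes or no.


yes

gen 0: Z_0=1, draws=[1], offspring=[1], Z_1=1
gen 1: Z_1=1, draws=[2], offspring=[0], Z_2=0
gen 2: Z_2=0, draws=[], offspring=[], Z_3=0
gen 3: Z_3=0, draws=[], offspring=[], Z_4=0
gen 4: Z_4=0, draws=[], offspring=[], Z_5=0
gen 5: Z_5=0, draws=[], offspring=[], Z_6=0
gen 6: Z_6=0, draws=[], offspring=[], Z_7=0
gen 7: Z_7=0, draws=[], offspring=[], Z_8=0


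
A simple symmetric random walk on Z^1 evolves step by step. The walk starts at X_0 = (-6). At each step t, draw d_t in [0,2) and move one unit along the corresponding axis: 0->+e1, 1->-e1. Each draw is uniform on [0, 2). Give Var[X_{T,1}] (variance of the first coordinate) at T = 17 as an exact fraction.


17

Outcome values over d=0..1: [1, -1]
Σy = 0, Σy² = 2, M = 2
μ = 0/2 = 0,  σ² = 2/2 − (0)² = 1
Independent increments: Var[X_17] = 17·σ² = 17·(1) = 17


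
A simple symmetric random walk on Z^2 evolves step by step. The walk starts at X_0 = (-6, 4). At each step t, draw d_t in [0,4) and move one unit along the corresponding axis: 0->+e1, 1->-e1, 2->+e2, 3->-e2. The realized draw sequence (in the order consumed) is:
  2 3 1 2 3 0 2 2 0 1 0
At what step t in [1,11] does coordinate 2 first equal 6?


t=0: X=(-6, 4), d=2 → +e2, X_1=(-6, 5)
t=1: X=(-6, 5), d=3 → -e2, X_2=(-6, 4)
t=2: X=(-6, 4), d=1 → -e1, X_3=(-7, 4)
t=3: X=(-7, 4), d=2 → +e2, X_4=(-7, 5)
t=4: X=(-7, 5), d=3 → -e2, X_5=(-7, 4)
t=5: X=(-7, 4), d=0 → +e1, X_6=(-6, 4)
t=6: X=(-6, 4), d=2 → +e2, X_7=(-6, 5)
t=7: X=(-6, 5), d=2 → +e2, X_8=(-6, 6)
t=8: X=(-6, 6), d=0 → +e1, X_9=(-5, 6)
t=9: X=(-5, 6), d=1 → -e1, X_10=(-6, 6)
t=10: X=(-6, 6), d=0 → +e1, X_11=(-5, 6)

8


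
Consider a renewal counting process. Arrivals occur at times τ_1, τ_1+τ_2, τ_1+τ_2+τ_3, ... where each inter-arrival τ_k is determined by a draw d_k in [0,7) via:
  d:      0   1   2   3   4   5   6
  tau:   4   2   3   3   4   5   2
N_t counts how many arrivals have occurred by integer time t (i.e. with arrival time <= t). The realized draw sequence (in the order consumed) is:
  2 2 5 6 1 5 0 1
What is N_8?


draw d_1=2: τ_1=3, arrival time A_1=3
draw d_2=2: τ_2=3, arrival time A_2=6
draw d_3=5: τ_3=5, arrival time A_3=11
draw d_4=6: τ_4=2, arrival time A_4=13
draw d_5=1: τ_5=2, arrival time A_5=15
draw d_6=5: τ_6=5, arrival time A_6=20
draw d_7=0: τ_7=4, arrival time A_7=24
draw d_8=1: τ_8=2, arrival time A_8=26
N_t over t=0..8: 0:0 1:0 2:0 3:1 4:1 5:1 6:2 7:2 8:2

2


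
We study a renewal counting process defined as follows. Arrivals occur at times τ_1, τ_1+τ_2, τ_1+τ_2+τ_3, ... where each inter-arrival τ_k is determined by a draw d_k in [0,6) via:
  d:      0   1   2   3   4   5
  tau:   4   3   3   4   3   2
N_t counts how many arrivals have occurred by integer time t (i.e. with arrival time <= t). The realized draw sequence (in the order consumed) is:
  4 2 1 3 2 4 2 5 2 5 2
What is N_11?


3

draw d_1=4: τ_1=3, arrival time A_1=3
draw d_2=2: τ_2=3, arrival time A_2=6
draw d_3=1: τ_3=3, arrival time A_3=9
draw d_4=3: τ_4=4, arrival time A_4=13
draw d_5=2: τ_5=3, arrival time A_5=16
draw d_6=4: τ_6=3, arrival time A_6=19
draw d_7=2: τ_7=3, arrival time A_7=22
draw d_8=5: τ_8=2, arrival time A_8=24
draw d_9=2: τ_9=3, arrival time A_9=27
draw d_10=5: τ_10=2, arrival time A_10=29
draw d_11=2: τ_11=3, arrival time A_11=32
N_t over t=0..11: 0:0 1:0 2:0 3:1 4:1 5:1 6:2 7:2 8:2 9:3 10:3 11:3


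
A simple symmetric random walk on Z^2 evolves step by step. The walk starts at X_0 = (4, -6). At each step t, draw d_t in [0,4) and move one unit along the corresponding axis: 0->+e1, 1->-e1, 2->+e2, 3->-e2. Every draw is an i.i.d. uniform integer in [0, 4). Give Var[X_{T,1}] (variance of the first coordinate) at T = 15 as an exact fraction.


15/2

Outcome values over d=0..3: [1, -1, 0, 0]
Σy = 0, Σy² = 2, M = 4
μ = 0/4 = 0,  σ² = 2/4 − (0)² = 1/2
Independent increments: Var[X_15] = 15·σ² = 15·(1/2) = 15/2
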